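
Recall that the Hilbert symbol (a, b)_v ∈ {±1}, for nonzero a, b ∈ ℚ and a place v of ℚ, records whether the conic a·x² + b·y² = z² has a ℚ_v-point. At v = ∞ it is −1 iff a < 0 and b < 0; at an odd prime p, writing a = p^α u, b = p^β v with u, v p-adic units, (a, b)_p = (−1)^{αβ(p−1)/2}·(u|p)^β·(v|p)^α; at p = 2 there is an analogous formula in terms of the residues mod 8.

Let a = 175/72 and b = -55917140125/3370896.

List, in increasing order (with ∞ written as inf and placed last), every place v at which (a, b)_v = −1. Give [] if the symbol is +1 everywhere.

Mod squares: a ≡ 14, b ≡ -1045. Check v ∈ {∞, 2, 3, 5, 7, 11, 17, 19}.
v=2: v_2(a)=-3, v_2(b)=-4; units ≡ 7, 3 (mod 8); ε·ε+αω+βω = 1·1+-3·1+-4·0 ≡ 0  ⇒  (a,b)_2 = +1.
v=7: a=7^1·(≡2), b=7^2·(≡5) mod 7; (2|7)=+1, (5|7)=-1; (−1)^{1·2·3}·(+1)^2·(-1)^1 = -1.
v=17: a=17^0·(≡14), b=17^-2·(≡2) mod 17; (14|17)=-1, (2|17)=+1; (−1)^{0·-2·8}·(-1)^-2·(+1)^0 = +1.
v=19: a=19^0·(≡18), b=19^3·(≡8) mod 19; (18|19)=-1, (8|19)=-1; (−1)^{0·3·9}·(-1)^3·(-1)^0 = -1.
v=11: a=11^0·(≡9), b=11^3·(≡1) mod 11; (9|11)=+1, (1|11)=+1; (−1)^{0·3·5}·(+1)^3·(+1)^0 = +1.
v=∞: 14 > 0 and -1045 < 0  ⇒  (a,b)_∞ = +1.
v=5: a=5^2·(≡1), b=5^3·(≡4) mod 5; (1|5)=+1, (4|5)=+1; (−1)^{2·3·2}·(+1)^3·(+1)^2 = +1.
v=3: a=3^-2·(≡2), b=3^-6·(≡2) mod 3; (2|3)=-1, (2|3)=-1; (−1)^{-2·-6·1}·(-1)^-6·(-1)^-2 = +1.
|Ram(14, -1045)| = 2, even; anisotropic at {7, 19}.

[7, 19]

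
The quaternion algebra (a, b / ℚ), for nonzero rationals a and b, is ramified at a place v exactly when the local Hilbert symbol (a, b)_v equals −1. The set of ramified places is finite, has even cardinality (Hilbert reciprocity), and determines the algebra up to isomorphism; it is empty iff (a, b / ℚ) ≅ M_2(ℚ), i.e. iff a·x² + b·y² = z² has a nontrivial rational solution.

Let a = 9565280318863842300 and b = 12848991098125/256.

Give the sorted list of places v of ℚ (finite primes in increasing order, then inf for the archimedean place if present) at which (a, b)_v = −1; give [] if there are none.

[7, 19]

(a, b) ≡ (39767, 13) mod (ℚ^×)²; places V = {2, 3, 5, 7, 13, 19, 23, ∞}.
(a,b)_13: α=5, u≡10; β=3, v≡9 (mod 13); (10|13)=+1, (9|13)=+1; sign (−1)^0·+1^3·+1^5 = +1.
(a,b)_∞: sgn(39767)=+, sgn(13)=+, so +1.
(a,b)_7: α=3, u≡4; β=2, v≡6 (mod 7); (4|7)=+1, (6|7)=-1; sign (−1)^0·+1^2·-1^3 = -1.
(a,b)_2: α=2, β=-8; u≡7, v≡5 (mod 8); ε(u)ε(v)=1·0, αω(v)=2·1, βω(u)=-8·0; sum ≡ 0  ⇒  +1.
(a,b)_3: α=2, u≡2; β=0, v≡1 (mod 3); (2|3)=-1, (1|3)=+1; sign (−1)^0·-1^0·+1^2 = +1.
(a,b)_19: α=3, u≡2; β=2, v≡12 (mod 19); (2|19)=-1, (12|19)=-1; sign (−1)^0·-1^2·-1^3 = -1.
(a,b)_5: α=2, u≡2; β=4, v≡2 (mod 5); (2|5)=-1, (2|5)=-1; sign (−1)^0·-1^4·-1^2 = +1.
(a,b)_23: α=3, u≡18; β=2, v≡9 (mod 23); (18|23)=+1, (9|23)=+1; sign (−1)^0·+1^2·+1^3 = +1.
(39767, 13 / ℚ) ramifies at {7, 19}: a division algebra.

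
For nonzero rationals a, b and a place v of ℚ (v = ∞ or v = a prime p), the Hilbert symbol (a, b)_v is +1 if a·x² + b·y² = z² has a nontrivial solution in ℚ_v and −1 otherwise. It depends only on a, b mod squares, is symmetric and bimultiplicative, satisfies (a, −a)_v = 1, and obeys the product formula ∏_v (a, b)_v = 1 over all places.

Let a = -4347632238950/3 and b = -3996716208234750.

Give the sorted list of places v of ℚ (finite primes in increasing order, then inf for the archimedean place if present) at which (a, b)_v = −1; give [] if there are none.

Mod squares: a ≡ -10626, b ≡ -2990. Check v ∈ {∞, 2, 3, 5, 7, 11, 13, 23}.
v=3: a=3^-1·(≡1), b=3^2·(≡1) mod 3; (1|3)=+1, (1|3)=+1; (−1)^{-1·2·1}·(+1)^2·(+1)^-1 = +1.
v=5: a=5^2·(≡4), b=5^3·(≡2) mod 5; (4|5)=+1, (2|5)=-1; (−1)^{2·3·2}·(+1)^3·(-1)^2 = +1.
v=13: a=13^2·(≡7), b=13^3·(≡3) mod 13; (7|13)=-1, (3|13)=+1; (−1)^{2·3·6}·(-1)^3·(+1)^2 = -1.
v=11: a=11^3·(≡8), b=11^4·(≡10) mod 11; (8|11)=-1, (10|11)=-1; (−1)^{3·4·5}·(-1)^4·(-1)^3 = -1.
v=2: v_2(a)=1, v_2(b)=1; units ≡ 7, 1 (mod 8); ε·ε+αω+βω = 1·0+1·0+1·0 ≡ 0  ⇒  (a,b)_2 = +1.
v=23: a=23^1·(≡15), b=23^1·(≡4) mod 23; (15|23)=-1, (4|23)=+1; (−1)^{1·1·11}·(-1)^1·(+1)^1 = +1.
v=7: a=7^5·(≡4), b=7^4·(≡3) mod 7; (4|7)=+1, (3|7)=-1; (−1)^{5·4·3}·(+1)^4·(-1)^5 = -1.
v=∞: -10626 < 0 and -2990 < 0  ⇒  (a,b)_∞ = -1.
(-10626, -2990 / ℚ) ramifies at {7, 11, 13, ∞}: a division algebra.

[7, 11, 13, inf]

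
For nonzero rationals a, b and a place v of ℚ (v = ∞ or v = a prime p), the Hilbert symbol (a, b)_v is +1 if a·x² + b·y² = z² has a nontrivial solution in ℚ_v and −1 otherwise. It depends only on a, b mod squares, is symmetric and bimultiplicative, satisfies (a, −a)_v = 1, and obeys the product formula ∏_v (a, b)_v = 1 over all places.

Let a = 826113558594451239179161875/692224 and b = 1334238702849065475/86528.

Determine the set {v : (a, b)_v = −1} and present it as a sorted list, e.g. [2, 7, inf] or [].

(a, b) ≡ (363451, 742) mod (ℚ^×)²; places V = {2, 3, 5, 7, 11, 13, 19, 37, 47, 53, ∞}.
(a,b)_7: α=0, u≡4; β=1, v≡2 (mod 7); (4|7)=+1, (2|7)=+1; sign (−1)^0·+1^1·+1^0 = +1.
(a,b)_47: α=3, u≡34; β=2, v≡6 (mod 47); (34|47)=+1, (6|47)=+1; sign (−1)^0·+1^2·+1^3 = +1.
(a,b)_53: α=2, u≡23; β=1, v≡12 (mod 53); (23|53)=-1, (12|53)=-1; sign (−1)^0·-1^1·-1^2 = -1.
(a,b)_2: α=-12, β=-9; u≡3, v≡3 (mod 8); ε(u)ε(v)=1·1, αω(v)=-12·1, βω(u)=-9·1; sum ≡ 0  ⇒  +1.
(a,b)_3: α=4, u≡1; β=2, v≡1 (mod 3); (1|3)=+1, (1|3)=+1; sign (−1)^0·+1^2·+1^4 = +1.
(a,b)_11: α=5, u≡10; β=4, v≡4 (mod 11); (10|11)=-1, (4|11)=+1; sign (−1)^0·-1^4·+1^5 = +1.
(a,b)_37: α=3, u≡24; β=2, v≡18 (mod 37); (24|37)=-1, (18|37)=-1; sign (−1)^0·-1^2·-1^3 = -1.
(a,b)_5: α=4, u≡1; β=2, v≡3 (mod 5); (1|5)=+1, (3|5)=-1; sign (−1)^0·+1^2·-1^4 = +1.
(a,b)_19: α=3, u≡15; β=2, v≡11 (mod 19); (15|19)=-1, (11|19)=+1; sign (−1)^0·-1^2·+1^3 = +1.
(a,b)_∞: sgn(363451)=+, sgn(742)=+, so +1.
(a,b)_13: α=-2, u≡1; β=-2, v≡4 (mod 13); (1|13)=+1, (4|13)=+1; sign (−1)^0·+1^-2·+1^-2 = +1.
|Ram(363451, 742)| = 2, even; anisotropic at {37, 53}.

[37, 53]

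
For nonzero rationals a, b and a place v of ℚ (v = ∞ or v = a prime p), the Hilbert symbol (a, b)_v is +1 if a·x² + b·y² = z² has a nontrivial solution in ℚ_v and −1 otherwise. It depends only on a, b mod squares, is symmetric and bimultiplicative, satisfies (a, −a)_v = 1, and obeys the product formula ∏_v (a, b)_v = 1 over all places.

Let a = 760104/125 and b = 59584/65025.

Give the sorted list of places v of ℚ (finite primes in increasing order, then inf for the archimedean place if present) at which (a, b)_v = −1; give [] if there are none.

Mod squares: a ≡ 11730, b ≡ 19. Check v ∈ {∞, 2, 3, 5, 7, 17, 19, 23}.
v=23: a=23^1·(≡2), b=23^0·(≡15) mod 23; (2|23)=+1, (15|23)=-1; (−1)^{1·0·11}·(+1)^0·(-1)^1 = -1.
v=3: a=3^5·(≡1), b=3^-2·(≡1) mod 3; (1|3)=+1, (1|3)=+1; (−1)^{5·-2·1}·(+1)^-2·(+1)^5 = +1.
v=19: a=19^0·(≡6), b=19^1·(≡11) mod 19; (6|19)=+1, (11|19)=+1; (−1)^{0·1·9}·(+1)^1·(+1)^0 = +1.
v=∞: 11730 > 0 and 19 > 0  ⇒  (a,b)_∞ = +1.
v=5: a=5^-3·(≡4), b=5^-2·(≡4) mod 5; (4|5)=+1, (4|5)=+1; (−1)^{-3·-2·2}·(+1)^-2·(+1)^-3 = +1.
v=17: a=17^1·(≡6), b=17^-2·(≡4) mod 17; (6|17)=-1, (4|17)=+1; (−1)^{1·-2·8}·(-1)^-2·(+1)^1 = +1.
v=2: v_2(a)=3, v_2(b)=6; units ≡ 1, 3 (mod 8); ε·ε+αω+βω = 0·1+3·1+6·0 ≡ 1  ⇒  (a,b)_2 = -1.
v=7: a=7^0·(≡5), b=7^2·(≡6) mod 7; (5|7)=-1, (6|7)=-1; (−1)^{0·2·3}·(-1)^2·(-1)^0 = +1.
|Ram(11730, 19)| = 2, even; anisotropic at {2, 23}.

[2, 23]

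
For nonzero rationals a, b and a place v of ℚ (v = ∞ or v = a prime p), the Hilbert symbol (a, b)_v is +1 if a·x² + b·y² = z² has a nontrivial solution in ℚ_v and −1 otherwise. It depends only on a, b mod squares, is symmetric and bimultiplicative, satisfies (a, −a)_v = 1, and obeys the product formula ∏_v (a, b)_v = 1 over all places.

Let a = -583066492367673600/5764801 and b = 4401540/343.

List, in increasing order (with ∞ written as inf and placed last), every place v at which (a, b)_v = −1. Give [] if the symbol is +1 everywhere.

(a, b) ≡ (-209, 95095) mod (ℚ^×)²; places V = {2, 3, 5, 7, 11, 13, 19, ∞}.
(a,b)_5: α=2, u≡1; β=1, v≡1 (mod 5); (1|5)=+1, (1|5)=+1; sign (−1)^0·+1^1·+1^2 = +1.
(a,b)_11: α=3, u≡9; β=1, v≡2 (mod 11); (9|11)=+1, (2|11)=-1; sign (−1)^1·+1^1·-1^3 = +1.
(a,b)_19: α=3, u≡12; β=1, v≡12 (mod 19); (12|19)=-1, (12|19)=-1; sign (−1)^1·-1^1·-1^3 = -1.
(a,b)_2: α=8, β=2; u≡7, v≡7 (mod 8); ε(u)ε(v)=1·1, αω(v)=8·0, βω(u)=2·0; sum ≡ 1  ⇒  -1.
(a,b)_13: α=2, u≡9; β=1, v≡12 (mod 13); (9|13)=+1, (12|13)=+1; sign (−1)^0·+1^1·+1^2 = +1.
(a,b)_∞: sgn(-209)=−, sgn(95095)=+, so +1.
(a,b)_3: α=10, u≡1; β=4, v≡1 (mod 3); (1|3)=+1, (1|3)=+1; sign (−1)^0·+1^4·+1^10 = +1.
(a,b)_7: α=-8, u≡1; β=-3, v≡3 (mod 7); (1|7)=+1, (3|7)=-1; sign (−1)^0·+1^-3·-1^-8 = +1.
Ram(-209, 95095) = {2, 19}; no ℚ_2-point on the conic.

[2, 19]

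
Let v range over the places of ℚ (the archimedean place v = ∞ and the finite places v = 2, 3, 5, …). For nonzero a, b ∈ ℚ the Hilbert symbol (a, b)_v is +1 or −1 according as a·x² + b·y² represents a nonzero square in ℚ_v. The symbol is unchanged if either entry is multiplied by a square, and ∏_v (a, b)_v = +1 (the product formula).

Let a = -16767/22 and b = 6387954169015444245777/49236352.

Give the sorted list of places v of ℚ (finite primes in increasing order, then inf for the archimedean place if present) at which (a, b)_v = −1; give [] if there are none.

[2, 11]

(a, b) ≡ (-506, 23606) mod (ℚ^×)²; places V = {2, 3, 11, 17, 19, 23, 29, 37, ∞}.
(a,b)_37: α=0, u≡30; β=3, v≡10 (mod 37); (30|37)=+1, (10|37)=+1; sign (−1)^0·+1^3·+1^0 = +1.
(a,b)_3: α=6, u≡1; β=16, v≡2 (mod 3); (1|3)=+1, (2|3)=-1; sign (−1)^0·+1^16·-1^6 = +1.
(a,b)_19: α=0, u≡16; β=2, v≡10 (mod 19); (16|19)=+1, (10|19)=-1; sign (−1)^0·+1^2·-1^0 = +1.
(a,b)_11: α=-1, u≡4; β=-3, v≡4 (mod 11); (4|11)=+1, (4|11)=+1; sign (−1)^1·+1^-3·+1^-1 = -1.
(a,b)_∞: sgn(-506)=−, sgn(23606)=+, so +1.
(a,b)_17: α=0, u≡16; β=-2, v≡3 (mod 17); (16|17)=+1, (3|17)=-1; sign (−1)^0·+1^-2·-1^0 = +1.
(a,b)_2: α=-1, β=-7; u≡3, v≡3 (mod 8); ε(u)ε(v)=1·1, αω(v)=-1·1, βω(u)=-7·1; sum ≡ 1  ⇒  -1.
(a,b)_29: α=0, u≡9; β=1, v≡12 (mod 29); (9|29)=+1, (12|29)=-1; sign (−1)^0·+1^1·-1^0 = +1.
(a,b)_23: α=1, u≡16; β=4, v≡4 (mod 23); (16|23)=+1, (4|23)=+1; sign (−1)^0·+1^4·+1^1 = +1.
(-506, 23606 / ℚ) ramifies at {2, 11}: a division algebra.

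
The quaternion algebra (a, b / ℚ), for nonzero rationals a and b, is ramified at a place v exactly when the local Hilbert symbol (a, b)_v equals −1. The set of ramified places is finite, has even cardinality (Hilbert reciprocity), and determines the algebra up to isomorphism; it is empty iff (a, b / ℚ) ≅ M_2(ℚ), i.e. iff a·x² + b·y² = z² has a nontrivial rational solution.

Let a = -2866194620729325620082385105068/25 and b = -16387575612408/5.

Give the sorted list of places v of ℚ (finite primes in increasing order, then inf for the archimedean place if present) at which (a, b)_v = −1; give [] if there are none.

[2, 5, 13, 17, 31, inf]

(a, b) ≡ (-643467, -13467764310) mod (ℚ^×)²; places V = {2, 3, 5, 7, 11, 13, 17, 23, 31, 37, ∞}.
(a,b)_23: α=2, u≡9; β=1, v≡13 (mod 23); (9|23)=+1, (13|23)=+1; sign (−1)^0·+1^1·+1^2 = +1.
(a,b)_3: α=5, u≡2; β=3, v≡1 (mod 3); (2|3)=-1, (1|3)=+1; sign (−1)^1·-1^3·+1^5 = +1.
(a,b)_17: α=5, u≡1; β=1, v≡11 (mod 17); (1|17)=+1, (11|17)=-1; sign (−1)^0·+1^1·-1^5 = -1.
(a,b)_7: α=2, u≡1; β=1, v≡2 (mod 7); (1|7)=+1, (2|7)=+1; sign (−1)^0·+1^1·+1^2 = +1.
(a,b)_31: α=3, u≡17; β=1, v≡27 (mod 31); (17|31)=-1, (27|31)=-1; sign (−1)^1·-1^1·-1^3 = -1.
(a,b)_5: α=-2, u≡2; β=-1, v≡2 (mod 5); (2|5)=-1, (2|5)=-1; sign (−1)^0·-1^-1·-1^-2 = -1.
(a,b)_2: α=2, β=3; u≡5, v≡5 (mod 8); ε(u)ε(v)=0·0, αω(v)=2·1, βω(u)=3·1; sum ≡ 1  ⇒  -1.
(a,b)_37: α=3, u≡7; β=1, v≡21 (mod 37); (7|37)=+1, (21|37)=+1; sign (−1)^0·+1^1·+1^3 = +1.
(a,b)_11: α=1, u≡3; β=1, v≡10 (mod 11); (3|11)=+1, (10|11)=-1; sign (−1)^1·+1^1·-1^1 = +1.
(a,b)_13: α=6, u≡5; β=3, v≡10 (mod 13); (5|13)=-1, (10|13)=+1; sign (−1)^0·-1^3·+1^6 = -1.
(a,b)_∞: sgn(-643467)=−, sgn(-13467764310)=−, so -1.
Ram(-643467, -13467764310) = {2, 5, 13, 17, 31, ∞}; no ℚ_2-point on the conic.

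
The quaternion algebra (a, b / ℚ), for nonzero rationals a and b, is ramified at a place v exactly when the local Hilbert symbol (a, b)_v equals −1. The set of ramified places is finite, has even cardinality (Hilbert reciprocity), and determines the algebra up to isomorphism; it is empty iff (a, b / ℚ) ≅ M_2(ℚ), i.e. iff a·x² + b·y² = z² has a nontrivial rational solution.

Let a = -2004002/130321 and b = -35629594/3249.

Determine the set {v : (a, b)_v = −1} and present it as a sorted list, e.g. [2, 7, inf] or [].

[7, inf]

(a, b) ≡ (-2, -154) mod (ℚ^×)²; places V = {2, 3, 7, 11, 13, 19, 37, ∞}.
(a,b)_19: α=-4, u≡4; β=-2, v≡11 (mod 19); (4|19)=+1, (11|19)=+1; sign (−1)^0·+1^-2·+1^-4 = +1.
(a,b)_37: α=0, u≡20; β=2, v≡18 (mod 37); (20|37)=-1, (18|37)=-1; sign (−1)^0·-1^2·-1^0 = +1.
(a,b)_2: α=1, β=1; u≡7, v≡3 (mod 8); ε(u)ε(v)=1·1, αω(v)=1·1, βω(u)=1·0; sum ≡ 0  ⇒  +1.
(a,b)_13: α=2, u≡7; β=2, v≡5 (mod 13); (7|13)=-1, (5|13)=-1; sign (−1)^0·-1^2·-1^2 = +1.
(a,b)_3: α=0, u≡1; β=-2, v≡2 (mod 3); (1|3)=+1, (2|3)=-1; sign (−1)^0·+1^-2·-1^0 = +1.
(a,b)_11: α=2, u≡1; β=1, v≡7 (mod 11); (1|11)=+1, (7|11)=-1; sign (−1)^0·+1^1·-1^2 = +1.
(a,b)_7: α=2, u≡5; β=1, v≡3 (mod 7); (5|7)=-1, (3|7)=-1; sign (−1)^0·-1^1·-1^2 = -1.
(a,b)_∞: sgn(-2)=−, sgn(-154)=−, so -1.
(-2, -154 / ℚ) ramifies at {7, ∞}: a division algebra.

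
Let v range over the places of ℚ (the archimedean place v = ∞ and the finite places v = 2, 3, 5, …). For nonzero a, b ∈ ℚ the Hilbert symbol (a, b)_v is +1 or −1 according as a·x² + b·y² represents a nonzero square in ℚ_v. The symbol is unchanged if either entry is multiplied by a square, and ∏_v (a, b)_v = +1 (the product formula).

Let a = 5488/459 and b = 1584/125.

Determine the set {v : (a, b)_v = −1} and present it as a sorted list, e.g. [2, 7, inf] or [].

(a, b) ≡ (357, 55) mod (ℚ^×)²; places V = {2, 3, 5, 7, 11, 17, ∞}.
(a,b)_∞: sgn(357)=+, sgn(55)=+, so +1.
(a,b)_7: α=3, u≡4; β=0, v≡5 (mod 7); (4|7)=+1, (5|7)=-1; sign (−1)^0·+1^0·-1^3 = -1.
(a,b)_11: α=0, u≡4; β=1, v≡3 (mod 11); (4|11)=+1, (3|11)=+1; sign (−1)^0·+1^1·+1^0 = +1.
(a,b)_2: α=4, β=4; u≡5, v≡7 (mod 8); ε(u)ε(v)=0·1, αω(v)=4·0, βω(u)=4·1; sum ≡ 0  ⇒  +1.
(a,b)_17: α=-1, u≡15; β=0, v≡9 (mod 17); (15|17)=+1, (9|17)=+1; sign (−1)^0·+1^0·+1^-1 = +1.
(a,b)_5: α=0, u≡2; β=-3, v≡4 (mod 5); (2|5)=-1, (4|5)=+1; sign (−1)^0·-1^-3·+1^0 = -1.
(a,b)_3: α=-3, u≡2; β=2, v≡1 (mod 3); (2|3)=-1, (1|3)=+1; sign (−1)^0·-1^2·+1^-3 = +1.
(357, 55 / ℚ) ramifies at {5, 7}: a division algebra.

[5, 7]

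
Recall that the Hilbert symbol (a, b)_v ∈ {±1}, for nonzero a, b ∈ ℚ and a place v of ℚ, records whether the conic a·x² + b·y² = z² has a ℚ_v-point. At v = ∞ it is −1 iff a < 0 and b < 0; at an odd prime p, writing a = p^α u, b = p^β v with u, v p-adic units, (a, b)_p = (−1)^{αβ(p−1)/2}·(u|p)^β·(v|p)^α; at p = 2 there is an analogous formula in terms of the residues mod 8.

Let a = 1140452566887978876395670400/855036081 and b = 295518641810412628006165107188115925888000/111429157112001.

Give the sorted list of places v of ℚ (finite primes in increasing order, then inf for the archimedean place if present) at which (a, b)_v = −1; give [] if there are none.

[37, 41]

(a, b) ≡ (10846, 1418395) mod (ℚ^×)²; places V = {2, 3, 5, 7, 11, 17, 19, 29, 37, 41, ∞}.
(a,b)_11: α=3, u≡8; β=5, v≡1 (mod 11); (8|11)=-1, (1|11)=+1; sign (−1)^1·-1^5·+1^3 = +1.
(a,b)_2: α=7, β=10; u≡7, v≡3 (mod 8); ε(u)ε(v)=1·1, αω(v)=7·1, βω(u)=10·0; sum ≡ 0  ⇒  +1.
(a,b)_41: α=6, u≡38; β=7, v≡33 (mod 41); (38|41)=-1, (33|41)=+1; sign (−1)^0·-1^7·+1^6 = -1.
(a,b)_∞: sgn(10846)=+, sgn(1418395)=+, so +1.
(a,b)_29: α=1, u≡12; β=2, v≡23 (mod 29); (12|29)=-1, (23|29)=+1; sign (−1)^0·-1^2·+1^1 = +1.
(a,b)_5: α=2, u≡1; β=3, v≡4 (mod 5); (1|5)=+1, (4|5)=+1; sign (−1)^0·+1^3·+1^2 = +1.
(a,b)_3: α=-8, u≡1; β=-8, v≡1 (mod 3); (1|3)=+1, (1|3)=+1; sign (−1)^0·+1^-8·+1^-8 = +1.
(a,b)_17: α=5, u≡9; β=7, v≡15 (mod 17); (9|17)=+1, (15|17)=+1; sign (−1)^0·+1^7·+1^5 = +1.
(a,b)_37: α=2, u≡17; β=1, v≡11 (mod 37); (17|37)=-1, (11|37)=+1; sign (−1)^0·-1^1·+1^2 = -1.
(a,b)_7: α=0, u≡5; β=8, v≡3 (mod 7); (5|7)=-1, (3|7)=-1; sign (−1)^0·-1^8·-1^0 = +1.
(a,b)_19: α=-4, u≡9; β=-8, v≡6 (mod 19); (9|19)=+1, (6|19)=+1; sign (−1)^0·+1^-8·+1^-4 = +1.
(10846, 1418395 / ℚ) ramifies at {37, 41}: a division algebra.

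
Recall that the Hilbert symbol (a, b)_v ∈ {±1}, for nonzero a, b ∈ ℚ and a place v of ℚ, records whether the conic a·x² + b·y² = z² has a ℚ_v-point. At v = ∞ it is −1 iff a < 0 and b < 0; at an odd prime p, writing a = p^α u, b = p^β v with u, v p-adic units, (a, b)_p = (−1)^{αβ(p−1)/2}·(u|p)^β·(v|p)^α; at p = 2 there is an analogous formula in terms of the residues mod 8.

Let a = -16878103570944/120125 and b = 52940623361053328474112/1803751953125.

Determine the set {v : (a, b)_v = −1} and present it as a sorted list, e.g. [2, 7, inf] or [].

Mod squares: a ≡ -770, b ≡ 1785. Check v ∈ {∞, 2, 3, 5, 7, 11, 17, 19, 31}.
v=2: v_2(a)=9, v_2(b)=16; units ≡ 7, 1 (mod 8); ε·ε+αω+βω = 1·0+9·0+16·0 ≡ 0  ⇒  (a,b)_2 = +1.
v=∞: -770 < 0 and 1785 > 0  ⇒  (a,b)_∞ = +1.
v=5: a=5^-3·(≡1), b=5^-9·(≡2) mod 5; (1|5)=+1, (2|5)=-1; (−1)^{-3·-9·2}·(+1)^-9·(-1)^-3 = -1.
v=3: a=3^4·(≡1), b=3^5·(≡1) mod 3; (1|3)=+1, (1|3)=+1; (−1)^{4·5·1}·(+1)^5·(+1)^4 = +1.
v=17: a=17^0·(≡10), b=17^1·(≡6) mod 17; (10|17)=-1, (6|17)=-1; (−1)^{0·1·8}·(-1)^1·(-1)^0 = -1.
v=19: a=19^2·(≡16), b=19^4·(≡14) mod 19; (16|19)=+1, (14|19)=-1; (−1)^{2·4·9}·(+1)^4·(-1)^2 = +1.
v=7: a=7^1·(≡2), b=7^1·(≡5) mod 7; (2|7)=+1, (5|7)=-1; (−1)^{1·1·3}·(+1)^1·(-1)^1 = +1.
v=11: a=11^5·(≡10), b=11^8·(≡5) mod 11; (10|11)=-1, (5|11)=+1; (−1)^{5·8·5}·(-1)^8·(+1)^5 = +1.
v=31: a=31^-2·(≡18), b=31^-4·(≡2) mod 31; (18|31)=+1, (2|31)=+1; (−1)^{-2·-4·15}·(+1)^-4·(+1)^-2 = +1.
Ram(-770, 1785) = {5, 17}; no ℚ_5-point on the conic.

[5, 17]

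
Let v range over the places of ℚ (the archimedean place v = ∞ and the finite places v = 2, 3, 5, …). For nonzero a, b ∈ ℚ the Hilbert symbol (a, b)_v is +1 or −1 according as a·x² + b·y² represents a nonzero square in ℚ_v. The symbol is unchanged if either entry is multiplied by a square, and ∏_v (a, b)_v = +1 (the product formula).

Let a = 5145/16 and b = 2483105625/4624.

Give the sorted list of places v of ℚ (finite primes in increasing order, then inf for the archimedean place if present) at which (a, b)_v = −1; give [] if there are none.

Mod squares: a ≡ 105, b ≡ 1001. Check v ∈ {∞, 2, 3, 5, 7, 11, 13, 17}.
v=2: v_2(a)=-4, v_2(b)=-4; units ≡ 1, 1 (mod 8); ε·ε+αω+βω = 0·0+-4·0+-4·0 ≡ 0  ⇒  (a,b)_2 = +1.
v=13: a=13^0·(≡12), b=13^1·(≡1) mod 13; (12|13)=+1, (1|13)=+1; (−1)^{0·1·6}·(+1)^1·(+1)^0 = +1.
v=7: a=7^3·(≡4), b=7^3·(≡6) mod 7; (4|7)=+1, (6|7)=-1; (−1)^{3·3·3}·(+1)^3·(-1)^3 = +1.
v=∞: 105 > 0 and 1001 > 0  ⇒  (a,b)_∞ = +1.
v=11: a=11^0·(≡6), b=11^1·(≡3) mod 11; (6|11)=-1, (3|11)=+1; (−1)^{0·1·5}·(-1)^1·(+1)^0 = -1.
v=17: a=17^0·(≡6), b=17^-2·(≡4) mod 17; (6|17)=-1, (4|17)=+1; (−1)^{0·-2·8}·(-1)^-2·(+1)^0 = +1.
v=3: a=3^1·(≡2), b=3^4·(≡2) mod 3; (2|3)=-1, (2|3)=-1; (−1)^{1·4·1}·(-1)^4·(-1)^1 = -1.
v=5: a=5^1·(≡4), b=5^4·(≡1) mod 5; (4|5)=+1, (1|5)=+1; (−1)^{1·4·2}·(+1)^4·(+1)^1 = +1.
Ram(105, 1001) = {3, 11}; no ℚ_3-point on the conic.

[3, 11]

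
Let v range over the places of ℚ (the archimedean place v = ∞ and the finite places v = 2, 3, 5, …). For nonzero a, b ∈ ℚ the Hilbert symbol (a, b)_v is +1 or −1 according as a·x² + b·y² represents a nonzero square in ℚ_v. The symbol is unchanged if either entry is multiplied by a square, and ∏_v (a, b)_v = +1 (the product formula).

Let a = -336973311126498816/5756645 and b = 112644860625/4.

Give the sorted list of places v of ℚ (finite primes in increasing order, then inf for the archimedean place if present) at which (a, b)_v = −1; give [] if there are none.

[5, 7, 11, 19]

Mod squares: a ≡ -14630, b ≡ 33. Check v ∈ {∞, 2, 3, 5, 7, 11, 19, 29, 37, 41}.
v=7: a=7^3·(≡6), b=7^0·(≡6) mod 7; (6|7)=-1, (6|7)=-1; (−1)^{3·0·3}·(-1)^0·(-1)^3 = -1.
v=∞: -14630 < 0 and 33 > 0  ⇒  (a,b)_∞ = +1.
v=2: v_2(a)=9, v_2(b)=-2; units ≡ 5, 1 (mod 8); ε·ε+αω+βω = 0·0+9·0+-2·1 ≡ 0  ⇒  (a,b)_2 = +1.
v=3: a=3^2·(≡1), b=3^3·(≡2) mod 3; (1|3)=+1, (2|3)=-1; (−1)^{2·3·1}·(+1)^3·(-1)^2 = +1.
v=11: a=11^1·(≡1), b=11^1·(≡1) mod 11; (1|11)=+1, (1|11)=+1; (−1)^{1·1·5}·(+1)^1·(+1)^1 = -1.
v=29: a=29^-2·(≡19), b=29^0·(≡13) mod 29; (19|29)=-1, (13|29)=+1; (−1)^{-2·0·14}·(-1)^0·(+1)^-2 = +1.
v=41: a=41^4·(≡28), b=41^2·(≡5) mod 41; (28|41)=-1, (5|41)=+1; (−1)^{4·2·20}·(-1)^2·(+1)^4 = +1.
v=37: a=37^-2·(≡2), b=37^0·(≡33) mod 37; (2|37)=-1, (33|37)=+1; (−1)^{-2·0·18}·(-1)^0·(+1)^-2 = +1.
v=19: a=19^3·(≡16), b=19^2·(≡3) mod 19; (16|19)=+1, (3|19)=-1; (−1)^{3·2·9}·(+1)^2·(-1)^3 = -1.
v=5: a=5^-1·(≡1), b=5^4·(≡3) mod 5; (1|5)=+1, (3|5)=-1; (−1)^{-1·4·2}·(+1)^4·(-1)^-1 = -1.
Ram(-14630, 33) = {5, 7, 11, 19}; no ℚ_5-point on the conic.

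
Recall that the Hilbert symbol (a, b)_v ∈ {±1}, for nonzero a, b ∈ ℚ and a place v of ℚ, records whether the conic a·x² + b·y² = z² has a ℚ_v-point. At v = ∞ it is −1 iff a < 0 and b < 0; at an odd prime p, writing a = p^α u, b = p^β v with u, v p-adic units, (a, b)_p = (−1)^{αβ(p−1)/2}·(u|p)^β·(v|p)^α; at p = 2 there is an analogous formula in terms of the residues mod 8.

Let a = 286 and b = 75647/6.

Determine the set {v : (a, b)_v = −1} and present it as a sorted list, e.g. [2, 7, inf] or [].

Mod squares: a ≡ 286, b ≡ 858. Check v ∈ {∞, 2, 3, 11, 13, 23}.
v=23: a=23^0·(≡10), b=23^2·(≡20) mod 23; (10|23)=-1, (20|23)=-1; (−1)^{0·2·11}·(-1)^2·(-1)^0 = +1.
v=3: a=3^0·(≡1), b=3^-1·(≡1) mod 3; (1|3)=+1, (1|3)=+1; (−1)^{0·-1·1}·(+1)^-1·(+1)^0 = +1.
v=11: a=11^1·(≡4), b=11^1·(≡4) mod 11; (4|11)=+1, (4|11)=+1; (−1)^{1·1·5}·(+1)^1·(+1)^1 = -1.
v=13: a=13^1·(≡9), b=13^1·(≡10) mod 13; (9|13)=+1, (10|13)=+1; (−1)^{1·1·6}·(+1)^1·(+1)^1 = +1.
v=∞: 286 > 0 and 858 > 0  ⇒  (a,b)_∞ = +1.
v=2: v_2(a)=1, v_2(b)=-1; units ≡ 7, 5 (mod 8); ε·ε+αω+βω = 1·0+1·1+-1·0 ≡ 1  ⇒  (a,b)_2 = -1.
(286, 858 / ℚ) ramifies at {2, 11}: a division algebra.

[2, 11]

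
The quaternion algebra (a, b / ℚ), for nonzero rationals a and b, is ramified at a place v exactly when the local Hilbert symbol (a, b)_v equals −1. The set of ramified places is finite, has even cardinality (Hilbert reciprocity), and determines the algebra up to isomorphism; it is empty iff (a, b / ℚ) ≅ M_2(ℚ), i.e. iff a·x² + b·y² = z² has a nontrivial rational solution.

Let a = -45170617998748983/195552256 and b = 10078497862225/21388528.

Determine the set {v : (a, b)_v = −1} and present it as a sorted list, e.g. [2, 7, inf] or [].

[13, 17]

Mod squares: a ≡ -663, b ≡ 7. Check v ∈ {∞, 2, 3, 5, 7, 13, 17, 19, 23}.
v=7: a=7^0·(≡2), b=7^-1·(≡4) mod 7; (2|7)=+1, (4|7)=+1; (−1)^{0·-1·3}·(+1)^-1·(+1)^0 = +1.
v=2: v_2(a)=-10, v_2(b)=-4; units ≡ 1, 7 (mod 8); ε·ε+αω+βω = 0·1+-10·0+-4·0 ≡ 0  ⇒  (a,b)_2 = +1.
v=23: a=23^-2·(≡8), b=23^-2·(≡21) mod 23; (8|23)=+1, (21|23)=-1; (−1)^{-2·-2·11}·(+1)^-2·(-1)^-2 = +1.
v=3: a=3^1·(≡1), b=3^0·(≡1) mod 3; (1|3)=+1, (1|3)=+1; (−1)^{1·0·1}·(+1)^0·(+1)^1 = +1.
v=19: a=19^-2·(≡3), b=19^-2·(≡5) mod 19; (3|19)=-1, (5|19)=+1; (−1)^{-2·-2·9}·(-1)^-2·(+1)^-2 = +1.
v=17: a=17^5·(≡11), b=17^4·(≡5) mod 17; (11|17)=-1, (5|17)=-1; (−1)^{5·4·8}·(-1)^4·(-1)^5 = -1.
v=13: a=13^9·(≡3), b=13^6·(≡6) mod 13; (3|13)=+1, (6|13)=-1; (−1)^{9·6·6}·(+1)^6·(-1)^9 = -1.
v=5: a=5^0·(≡2), b=5^2·(≡3) mod 5; (2|5)=-1, (3|5)=-1; (−1)^{0·2·2}·(-1)^2·(-1)^0 = +1.
v=∞: -663 < 0 and 7 > 0  ⇒  (a,b)_∞ = +1.
|Ram(-663, 7)| = 2, even; anisotropic at {13, 17}.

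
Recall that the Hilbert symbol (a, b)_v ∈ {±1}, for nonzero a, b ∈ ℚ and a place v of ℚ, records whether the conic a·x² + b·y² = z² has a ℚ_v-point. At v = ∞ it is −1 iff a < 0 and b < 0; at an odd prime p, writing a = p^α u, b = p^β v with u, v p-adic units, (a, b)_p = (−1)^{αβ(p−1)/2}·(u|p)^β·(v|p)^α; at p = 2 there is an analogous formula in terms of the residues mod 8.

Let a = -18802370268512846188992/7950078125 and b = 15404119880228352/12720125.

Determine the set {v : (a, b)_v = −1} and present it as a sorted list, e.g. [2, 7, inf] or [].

[2, 7, 13, 31]

(a, b) ≡ (-16835, 149110) mod (ℚ^×)²; places V = {2, 3, 5, 7, 11, 13, 17, 23, 29, 31, 37, 41, ∞}.
(a,b)_7: α=5, u≡5; β=2, v≡5 (mod 7); (5|7)=-1, (5|7)=-1; sign (−1)^0·-1^2·-1^5 = -1.
(a,b)_23: α=0, u≡12; β=2, v≡8 (mod 23); (12|23)=+1, (8|23)=+1; sign (−1)^0·+1^2·+1^0 = +1.
(a,b)_5: α=-7, u≡3; β=-3, v≡2 (mod 5); (3|5)=-1, (2|5)=-1; sign (−1)^0·-1^-3·-1^-7 = +1.
(a,b)_31: α=4, u≡23; β=3, v≡9 (mod 31); (23|31)=-1, (9|31)=+1; sign (−1)^0·-1^3·+1^4 = -1.
(a,b)_2: α=6, β=9; u≡5, v≡3 (mod 8); ε(u)ε(v)=0·1, αω(v)=6·1, βω(u)=9·1; sum ≡ 1  ⇒  -1.
(a,b)_3: α=4, u≡1; β=4, v≡1 (mod 3); (1|3)=+1, (1|3)=+1; sign (−1)^0·+1^4·+1^4 = +1.
(a,b)_29: α=-2, u≡3; β=-2, v≡2 (mod 29); (3|29)=-1, (2|29)=-1; sign (−1)^0·-1^-2·-1^-2 = +1.
(a,b)_∞: sgn(-16835)=−, sgn(149110)=+, so +1.
(a,b)_13: α=1, u≡7; β=1, v≡3 (mod 13); (7|13)=-1, (3|13)=+1; sign (−1)^0·-1^1·+1^1 = -1.
(a,b)_41: α=2, u≡33; β=0, v≡14 (mod 41); (33|41)=+1, (14|41)=-1; sign (−1)^0·+1^0·-1^2 = +1.
(a,b)_17: α=2, u≡7; β=0, v≡6 (mod 17); (7|17)=-1, (6|17)=-1; sign (−1)^0·-1^0·-1^2 = +1.
(a,b)_11: α=-2, u≡7; β=-2, v≡1 (mod 11); (7|11)=-1, (1|11)=+1; sign (−1)^0·-1^-2·+1^-2 = +1.
(a,b)_37: α=1, u≡36; β=1, v≡4 (mod 37); (36|37)=+1, (4|37)=+1; sign (−1)^0·+1^1·+1^1 = +1.
|Ram(-16835, 149110)| = 4, even; anisotropic at {2, 7, 13, 31}.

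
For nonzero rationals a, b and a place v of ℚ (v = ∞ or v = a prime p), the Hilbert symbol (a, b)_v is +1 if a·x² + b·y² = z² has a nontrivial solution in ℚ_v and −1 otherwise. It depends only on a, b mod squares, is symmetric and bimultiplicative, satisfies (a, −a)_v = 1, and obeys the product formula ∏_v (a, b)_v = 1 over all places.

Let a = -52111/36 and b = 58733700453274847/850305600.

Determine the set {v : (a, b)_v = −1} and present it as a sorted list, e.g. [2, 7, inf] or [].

[11, 13, 17, 31]

(a, b) ≡ (-31, 21628607) mod (ℚ^×)²; places V = {2, 3, 5, 7, 11, 13, 17, 31, 41, ∞}.
(a,b)_3: α=-2, u≡2; β=-12, v≡2 (mod 3); (2|3)=-1, (2|3)=-1; sign (−1)^0·-1^-12·-1^-2 = +1.
(a,b)_7: α=0, u≡4; β=1, v≡4 (mod 7); (4|7)=+1, (4|7)=+1; sign (−1)^0·+1^1·+1^0 = +1.
(a,b)_17: α=0, u≡14; β=1, v≡2 (mod 17); (14|17)=-1, (2|17)=+1; sign (−1)^0·-1^1·+1^0 = -1.
(a,b)_11: α=0, u≡6; β=1, v≡1 (mod 11); (6|11)=-1, (1|11)=+1; sign (−1)^0·-1^1·+1^0 = -1.
(a,b)_31: α=1, u≡11; β=3, v≡27 (mod 31); (11|31)=-1, (27|31)=-1; sign (−1)^1·-1^3·-1^1 = -1.
(a,b)_5: α=0, u≡4; β=-2, v≡3 (mod 5); (4|5)=+1, (3|5)=-1; sign (−1)^0·+1^-2·-1^0 = +1.
(a,b)_2: α=-2, β=-6; u≡1, v≡7 (mod 8); ε(u)ε(v)=0·1, αω(v)=-2·0, βω(u)=-6·0; sum ≡ 0  ⇒  +1.
(a,b)_13: α=0, u≡11; β=1, v≡3 (mod 13); (11|13)=-1, (3|13)=+1; sign (−1)^0·-1^1·+1^0 = -1.
(a,b)_41: α=2, u≡39; β=5, v≡32 (mod 41); (39|41)=+1, (32|41)=+1; sign (−1)^0·+1^5·+1^2 = +1.
(a,b)_∞: sgn(-31)=−, sgn(21628607)=+, so +1.
Ram(-31, 21628607) = {11, 13, 17, 31}; no ℚ_11-point on the conic.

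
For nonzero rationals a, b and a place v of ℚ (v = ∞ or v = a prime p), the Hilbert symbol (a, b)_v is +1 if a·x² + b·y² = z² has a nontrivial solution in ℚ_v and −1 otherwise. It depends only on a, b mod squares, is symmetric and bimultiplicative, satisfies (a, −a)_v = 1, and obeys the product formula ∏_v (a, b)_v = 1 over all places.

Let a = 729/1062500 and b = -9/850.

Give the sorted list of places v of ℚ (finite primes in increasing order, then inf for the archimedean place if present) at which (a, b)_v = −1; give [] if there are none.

[]

Mod squares: a ≡ 17, b ≡ -34. Check v ∈ {∞, 2, 3, 5, 17}.
v=2: v_2(a)=-2, v_2(b)=-1; units ≡ 1, 7 (mod 8); ε·ε+αω+βω = 0·1+-2·0+-1·0 ≡ 0  ⇒  (a,b)_2 = +1.
v=3: a=3^6·(≡2), b=3^2·(≡2) mod 3; (2|3)=-1, (2|3)=-1; (−1)^{6·2·1}·(-1)^2·(-1)^6 = +1.
v=17: a=17^-1·(≡4), b=17^-1·(≡9) mod 17; (4|17)=+1, (9|17)=+1; (−1)^{-1·-1·8}·(+1)^-1·(+1)^-1 = +1.
v=∞: 17 > 0 and -34 < 0  ⇒  (a,b)_∞ = +1.
v=5: a=5^-6·(≡3), b=5^-2·(≡4) mod 5; (3|5)=-1, (4|5)=+1; (−1)^{-6·-2·2}·(-1)^-2·(+1)^-6 = +1.
Ram(a, b) = ∅: the form 17·x² + -34·y² − z² is isotropic over every ℚ_v, so by Hasse–Minkowski it is isotropic over ℚ.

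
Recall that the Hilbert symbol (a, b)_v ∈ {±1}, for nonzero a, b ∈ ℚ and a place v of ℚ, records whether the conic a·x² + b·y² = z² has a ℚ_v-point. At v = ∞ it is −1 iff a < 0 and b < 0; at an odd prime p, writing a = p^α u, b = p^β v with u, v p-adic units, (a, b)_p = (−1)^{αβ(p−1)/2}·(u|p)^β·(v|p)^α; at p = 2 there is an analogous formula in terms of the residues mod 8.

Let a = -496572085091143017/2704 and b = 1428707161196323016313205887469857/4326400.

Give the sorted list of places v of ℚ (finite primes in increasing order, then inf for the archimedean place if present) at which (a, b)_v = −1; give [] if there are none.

(a, b) ≡ (-1561857, 187953) mod (ℚ^×)²; places V = {2, 3, 5, 11, 13, 19, 31, 43, 47, 53, ∞}.
(a,b)_11: α=1, u≡5; β=4, v≡6 (mod 11); (5|11)=+1, (6|11)=-1; sign (−1)^0·+1^4·-1^1 = -1.
(a,b)_43: α=2, u≡26; β=3, v≡32 (mod 43); (26|43)=-1, (32|43)=-1; sign (−1)^0·-1^3·-1^2 = -1.
(a,b)_2: α=-4, β=-10; u≡7, v≡1 (mod 8); ε(u)ε(v)=1·0, αω(v)=-4·0, βω(u)=-10·0; sum ≡ 0  ⇒  +1.
(a,b)_53: α=1, u≡42; β=2, v≡40 (mod 53); (42|53)=+1, (40|53)=+1; sign (−1)^0·+1^2·+1^1 = +1.
(a,b)_3: α=5, u≡1; β=11, v≡2 (mod 3); (1|3)=+1, (2|3)=-1; sign (−1)^1·+1^11·-1^5 = +1.
(a,b)_19: α=1, u≡14; β=2, v≡7 (mod 19); (14|19)=-1, (7|19)=+1; sign (−1)^0·-1^2·+1^1 = +1.
(a,b)_47: α=3, u≡43; β=5, v≡24 (mod 47); (43|47)=-1, (24|47)=+1; sign (−1)^1·-1^5·+1^3 = +1.
(a,b)_31: α=2, u≡9; β=3, v≡5 (mod 31); (9|31)=+1, (5|31)=+1; sign (−1)^0·+1^3·+1^2 = +1.
(a,b)_∞: sgn(-1561857)=−, sgn(187953)=+, so +1.
(a,b)_13: α=-2, u≡6; β=-2, v≡12 (mod 13); (6|13)=-1, (12|13)=+1; sign (−1)^0·-1^-2·+1^-2 = +1.
(a,b)_5: α=0, u≡2; β=-2, v≡2 (mod 5); (2|5)=-1, (2|5)=-1; sign (−1)^0·-1^-2·-1^0 = +1.
(-1561857, 187953 / ℚ) ramifies at {11, 43}: a division algebra.

[11, 43]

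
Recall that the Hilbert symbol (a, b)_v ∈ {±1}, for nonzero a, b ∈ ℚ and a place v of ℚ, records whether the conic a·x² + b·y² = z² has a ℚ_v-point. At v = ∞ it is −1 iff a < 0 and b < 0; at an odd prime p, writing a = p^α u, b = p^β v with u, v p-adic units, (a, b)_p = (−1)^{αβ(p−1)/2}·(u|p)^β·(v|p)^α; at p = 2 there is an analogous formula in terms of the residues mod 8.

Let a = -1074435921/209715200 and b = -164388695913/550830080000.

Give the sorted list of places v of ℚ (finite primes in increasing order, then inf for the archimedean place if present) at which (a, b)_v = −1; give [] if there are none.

[2, 17, 19, inf]

(a, b) ≡ (-1938, -114) mod (ℚ^×)²; places V = {2, 3, 5, 13, 17, 19, 41, ∞}.
(a,b)_∞: sgn(-1938)=−, sgn(-114)=−, so -1.
(a,b)_17: α=1, u≡7; β=2, v≡5 (mod 17); (7|17)=-1, (5|17)=-1; sign (−1)^0·-1^2·-1^1 = -1.
(a,b)_5: α=-2, u≡3; β=-4, v≡4 (mod 5); (3|5)=-1, (4|5)=+1; sign (−1)^0·-1^-4·+1^-2 = +1.
(a,b)_19: α=1, u≡2; β=1, v≡2 (mod 19); (2|19)=-1, (2|19)=-1; sign (−1)^1·-1^1·-1^1 = -1.
(a,b)_2: α=-23, β=-19; u≡7, v≡7 (mod 8); ε(u)ε(v)=1·1, αω(v)=-23·0, βω(u)=-19·0; sum ≡ 1  ⇒  -1.
(a,b)_13: α=2, u≡9; β=2, v≡4 (mod 13); (9|13)=+1, (4|13)=+1; sign (−1)^0·+1^2·+1^2 = +1.
(a,b)_41: α=0, u≡26; β=-2, v≡40 (mod 41); (26|41)=-1, (40|41)=+1; sign (−1)^0·-1^-2·+1^0 = +1.
(a,b)_3: α=9, u≡2; β=11, v≡1 (mod 3); (2|3)=-1, (1|3)=+1; sign (−1)^1·-1^11·+1^9 = +1.
(-1938, -114 / ℚ) ramifies at {2, 17, 19, ∞}: a division algebra.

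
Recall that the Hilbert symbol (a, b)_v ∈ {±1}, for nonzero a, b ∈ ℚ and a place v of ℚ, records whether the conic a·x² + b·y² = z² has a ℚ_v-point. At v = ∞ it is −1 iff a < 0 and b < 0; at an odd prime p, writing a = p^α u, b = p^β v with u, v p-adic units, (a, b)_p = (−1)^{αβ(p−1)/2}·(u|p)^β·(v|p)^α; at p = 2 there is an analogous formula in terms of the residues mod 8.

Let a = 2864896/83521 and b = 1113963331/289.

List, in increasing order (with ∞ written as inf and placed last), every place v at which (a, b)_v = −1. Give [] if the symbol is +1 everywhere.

[2, 19]

Mod squares: a ≡ 31, b ≡ 19. Check v ∈ {∞, 2, 13, 17, 19, 31}.
v=13: a=13^0·(≡11), b=13^2·(≡6) mod 13; (11|13)=-1, (6|13)=-1; (−1)^{0·2·6}·(-1)^2·(-1)^0 = +1.
v=∞: 31 > 0 and 19 > 0  ⇒  (a,b)_∞ = +1.
v=31: a=31^1·(≡14), b=31^2·(≡5) mod 31; (14|31)=+1, (5|31)=+1; (−1)^{1·2·15}·(+1)^2·(+1)^1 = +1.
v=19: a=19^2·(≡2), b=19^3·(≡4) mod 19; (2|19)=-1, (4|19)=+1; (−1)^{2·3·9}·(-1)^3·(+1)^2 = -1.
v=2: v_2(a)=8, v_2(b)=0; units ≡ 7, 3 (mod 8); ε·ε+αω+βω = 1·1+8·1+0·0 ≡ 1  ⇒  (a,b)_2 = -1.
v=17: a=17^-4·(≡5), b=17^-2·(≡13) mod 17; (5|17)=-1, (13|17)=+1; (−1)^{-4·-2·8}·(-1)^-2·(+1)^-4 = +1.
(31, 19 / ℚ) ramifies at {2, 19}: a division algebra.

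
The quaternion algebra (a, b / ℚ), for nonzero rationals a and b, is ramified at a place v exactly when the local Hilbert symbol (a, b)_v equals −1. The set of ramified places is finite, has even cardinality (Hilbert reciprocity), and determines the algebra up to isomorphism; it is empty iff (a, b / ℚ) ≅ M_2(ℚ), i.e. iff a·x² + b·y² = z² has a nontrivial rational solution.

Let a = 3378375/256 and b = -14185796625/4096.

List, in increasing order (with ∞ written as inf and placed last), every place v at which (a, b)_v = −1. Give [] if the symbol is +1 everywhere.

[2, 3, 7, 11]

(a, b) ≡ (15015, -373065) mod (ℚ^×)²; places V = {2, 3, 5, 7, 11, 13, 17, 19, ∞}.
(a,b)_13: α=1, u≡2; β=2, v≡10 (mod 13); (2|13)=-1, (10|13)=+1; sign (−1)^0·-1^2·+1^1 = +1.
(a,b)_5: α=3, u≡2; β=3, v≡2 (mod 5); (2|5)=-1, (2|5)=-1; sign (−1)^0·-1^3·-1^3 = +1.
(a,b)_∞: sgn(15015)=+, sgn(-373065)=−, so +1.
(a,b)_19: α=0, u≡11; β=1, v≡6 (mod 19); (11|19)=+1, (6|19)=+1; sign (−1)^0·+1^1·+1^0 = +1.
(a,b)_17: α=0, u≡16; β=1, v≡8 (mod 17); (16|17)=+1, (8|17)=+1; sign (−1)^0·+1^1·+1^0 = +1.
(a,b)_7: α=1, u≡6; β=1, v≡3 (mod 7); (6|7)=-1, (3|7)=-1; sign (−1)^1·-1^1·-1^1 = -1.
(a,b)_2: α=-8, β=-12; u≡7, v≡7 (mod 8); ε(u)ε(v)=1·1, αω(v)=-8·0, βω(u)=-12·0; sum ≡ 1  ⇒  -1.
(a,b)_11: α=1, u≡9; β=1, v≡1 (mod 11); (9|11)=+1, (1|11)=+1; sign (−1)^1·+1^1·+1^1 = -1.
(a,b)_3: α=3, u≡1; β=3, v≡1 (mod 3); (1|3)=+1, (1|3)=+1; sign (−1)^1·+1^3·+1^3 = -1.
(15015, -373065 / ℚ) ramifies at {2, 3, 7, 11}: a division algebra.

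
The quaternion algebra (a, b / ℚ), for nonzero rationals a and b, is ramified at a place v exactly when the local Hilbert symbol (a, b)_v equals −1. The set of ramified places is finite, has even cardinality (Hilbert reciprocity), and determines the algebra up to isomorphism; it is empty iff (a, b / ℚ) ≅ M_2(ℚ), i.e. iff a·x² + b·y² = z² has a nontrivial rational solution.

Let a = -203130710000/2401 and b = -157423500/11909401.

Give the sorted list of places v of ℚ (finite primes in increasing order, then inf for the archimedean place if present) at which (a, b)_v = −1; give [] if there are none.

[19, 23, 47, inf]

Mod squares: a ≡ -38399, b ≡ -115. Check v ∈ {∞, 2, 3, 5, 7, 13, 17, 19, 23, 29, 43, 47}.
v=13: a=13^0·(≡9), b=13^2·(≡8) mod 13; (9|13)=+1, (8|13)=-1; (−1)^{0·2·6}·(+1)^2·(-1)^0 = +1.
v=2: v_2(a)=4, v_2(b)=2; units ≡ 1, 5 (mod 8); ε·ε+αω+βω = 0·0+4·1+2·0 ≡ 0  ⇒  (a,b)_2 = +1.
v=∞: -38399 < 0 and -115 < 0  ⇒  (a,b)_∞ = -1.
v=19: a=19^1·(≡18), b=19^0·(≡8) mod 19; (18|19)=-1, (8|19)=-1; (−1)^{1·0·9}·(-1)^0·(-1)^1 = -1.
v=29: a=29^0·(≡26), b=29^-2·(≡24) mod 29; (26|29)=-1, (24|29)=+1; (−1)^{0·-2·14}·(-1)^-2·(+1)^0 = +1.
v=3: a=3^0·(≡1), b=3^4·(≡2) mod 3; (1|3)=+1, (2|3)=-1; (−1)^{0·4·1}·(+1)^4·(-1)^0 = +1.
v=17: a=17^0·(≡8), b=17^-2·(≡2) mod 17; (8|17)=+1, (2|17)=+1; (−1)^{0·-2·8}·(+1)^-2·(+1)^0 = +1.
v=7: a=7^-4·(≡6), b=7^-2·(≡2) mod 7; (6|7)=-1, (2|7)=+1; (−1)^{-4·-2·3}·(-1)^-2·(+1)^-4 = +1.
v=5: a=5^4·(≡4), b=5^3·(≡2) mod 5; (4|5)=+1, (2|5)=-1; (−1)^{4·3·2}·(+1)^3·(-1)^4 = +1.
v=23: a=23^2·(≡22), b=23^1·(≡1) mod 23; (22|23)=-1, (1|23)=+1; (−1)^{2·1·11}·(-1)^1·(+1)^2 = -1.
v=47: a=47^1·(≡30), b=47^0·(≡31) mod 47; (30|47)=-1, (31|47)=-1; (−1)^{1·0·23}·(-1)^0·(-1)^1 = -1.
v=43: a=43^1·(≡15), b=43^0·(≡41) mod 43; (15|43)=+1, (41|43)=+1; (−1)^{1·0·21}·(+1)^0·(+1)^1 = +1.
(-38399, -115 / ℚ) ramifies at {19, 23, 47, ∞}: a division algebra.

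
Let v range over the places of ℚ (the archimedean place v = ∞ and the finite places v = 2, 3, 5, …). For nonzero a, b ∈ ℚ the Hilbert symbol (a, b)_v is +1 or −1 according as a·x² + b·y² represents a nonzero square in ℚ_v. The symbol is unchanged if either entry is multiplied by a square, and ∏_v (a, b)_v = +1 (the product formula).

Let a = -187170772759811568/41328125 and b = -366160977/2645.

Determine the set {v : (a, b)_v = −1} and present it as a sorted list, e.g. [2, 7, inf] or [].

[7, inf]

Mod squares: a ≡ -35, b ≡ -85. Check v ∈ {∞, 2, 3, 5, 7, 13, 17, 23, 31}.
v=17: a=17^4·(≡9), b=17^3·(≡5) mod 17; (9|17)=+1, (5|17)=-1; (−1)^{4·3·8}·(+1)^3·(-1)^4 = +1.
v=31: a=31^2·(≡11), b=31^0·(≡8) mod 31; (11|31)=-1, (8|31)=+1; (−1)^{2·0·15}·(-1)^0·(+1)^2 = +1.
v=5: a=5^-7·(≡3), b=5^-1·(≡2) mod 5; (3|5)=-1, (2|5)=-1; (−1)^{-7·-1·2}·(-1)^-1·(-1)^-7 = +1.
v=∞: -35 < 0 and -85 < 0  ⇒  (a,b)_∞ = -1.
v=13: a=13^4·(≡1), b=13^2·(≡2) mod 13; (1|13)=+1, (2|13)=-1; (−1)^{4·2·6}·(+1)^2·(-1)^4 = +1.
v=2: v_2(a)=4, v_2(b)=0; units ≡ 5, 3 (mod 8); ε·ε+αω+βω = 0·1+4·1+0·1 ≡ 0  ⇒  (a,b)_2 = +1.
v=7: a=7^1·(≡2), b=7^2·(≡5) mod 7; (2|7)=+1, (5|7)=-1; (−1)^{1·2·3}·(+1)^2·(-1)^1 = -1.
v=3: a=3^6·(≡1), b=3^2·(≡2) mod 3; (1|3)=+1, (2|3)=-1; (−1)^{6·2·1}·(+1)^2·(-1)^6 = +1.
v=23: a=23^-2·(≡10), b=23^-2·(≡7) mod 23; (10|23)=-1, (7|23)=-1; (−1)^{-2·-2·11}·(-1)^-2·(-1)^-2 = +1.
|Ram(-35, -85)| = 2, even; anisotropic at {7, ∞}.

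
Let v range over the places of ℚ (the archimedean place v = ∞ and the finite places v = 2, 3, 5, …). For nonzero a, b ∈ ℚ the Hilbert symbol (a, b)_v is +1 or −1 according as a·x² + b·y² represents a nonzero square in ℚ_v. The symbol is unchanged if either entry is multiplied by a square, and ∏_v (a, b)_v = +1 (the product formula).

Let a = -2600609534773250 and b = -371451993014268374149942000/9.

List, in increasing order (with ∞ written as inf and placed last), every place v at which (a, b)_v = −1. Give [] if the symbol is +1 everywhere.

[13, 17, 29, inf]

Mod squares: a ≡ -20930, b ≡ -352495. Check v ∈ {∞, 2, 3, 5, 7, 11, 13, 17, 23, 29}.
v=3: a=3^0·(≡1), b=3^-2·(≡2) mod 3; (1|3)=+1, (2|3)=-1; (−1)^{0·-2·1}·(+1)^-2·(-1)^0 = +1.
v=∞: -20930 < 0 and -352495 < 0  ⇒  (a,b)_∞ = -1.
v=23: a=23^1·(≡21), b=23^2·(≡12) mod 23; (21|23)=-1, (12|23)=+1; (−1)^{1·2·11}·(-1)^2·(+1)^1 = +1.
v=2: v_2(a)=1, v_2(b)=4; units ≡ 7, 1 (mod 8); ε·ε+αω+βω = 1·0+1·0+4·0 ≡ 0  ⇒  (a,b)_2 = +1.
v=7: a=7^1·(≡5), b=7^2·(≡1) mod 7; (5|7)=-1, (1|7)=+1; (−1)^{1·2·3}·(-1)^2·(+1)^1 = +1.
v=17: a=17^2·(≡10), b=17^3·(≡6) mod 17; (10|17)=-1, (6|17)=-1; (−1)^{2·3·8}·(-1)^3·(-1)^2 = -1.
v=11: a=11^2·(≡1), b=11^5·(≡4) mod 11; (1|11)=+1, (4|11)=+1; (−1)^{2·5·5}·(+1)^5·(+1)^2 = +1.
v=13: a=13^3·(≡5), b=13^5·(≡3) mod 13; (5|13)=-1, (3|13)=+1; (−1)^{3·5·6}·(-1)^5·(+1)^3 = -1.
v=5: a=5^3·(≡4), b=5^3·(≡1) mod 5; (4|5)=+1, (1|5)=+1; (−1)^{3·3·2}·(+1)^3·(+1)^3 = +1.
v=29: a=29^2·(≡12), b=29^3·(≡20) mod 29; (12|29)=-1, (20|29)=+1; (−1)^{2·3·14}·(-1)^3·(+1)^2 = -1.
|Ram(-20930, -352495)| = 4, even; anisotropic at {13, 17, 29, ∞}.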